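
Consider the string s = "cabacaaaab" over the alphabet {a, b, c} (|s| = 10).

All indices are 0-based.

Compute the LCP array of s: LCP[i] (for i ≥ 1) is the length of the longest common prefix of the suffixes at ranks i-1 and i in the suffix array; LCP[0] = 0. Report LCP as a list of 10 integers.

rank→(start, suffix):
  0 → (5, 'aaaab')
  1 → (6, 'aaab')
  2 → (7, 'aab')
  3 → (8, 'ab')
  4 → (1, 'abacaaaab')
  5 → (3, 'acaaaab')
  6 → (9, 'b')
  7 → (2, 'bacaaaab')
  8 → (4, 'caaaab')
  9 → (0, 'cabacaaaab')

SA = [5, 6, 7, 8, 1, 3, 9, 2, 4, 0]
i: (SA[i-1],SA[i]) lcp shared
  1: (5,6) 3 'aaa'
  2: (6,7) 2 'aa'
  3: (7,8) 1 'a'
  4: (8,1) 2 'ab'
  5: (1,3) 1 'a'
  6: (3,9) 0 ''
  7: (9,2) 1 'b'
  8: (2,4) 0 ''
  9: (4,0) 2 'ca'

[0, 3, 2, 1, 2, 1, 0, 1, 0, 2]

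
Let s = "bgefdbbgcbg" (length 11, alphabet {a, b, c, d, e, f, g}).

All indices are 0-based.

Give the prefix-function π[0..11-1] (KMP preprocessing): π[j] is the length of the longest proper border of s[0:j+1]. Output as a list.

[0, 0, 0, 0, 0, 1, 1, 2, 0, 1, 2]

π[0] = 0
j=1 s[j]='g': π[1]=0 (border '')
j=2 s[j]='e': π[2]=0 (border '')
j=3 s[j]='f': π[3]=0 (border '')
j=4 s[j]='d': π[4]=0 (border '')
j=5 s[j]='b': π[5]=1 (border 'b')
j=6 s[j]='b': k: 1→0; π[6]=1 (border 'b')
j=7 s[j]='g': π[7]=2 (border 'bg')
j=8 s[j]='c': k: 2→0; π[8]=0 (border '')
j=9 s[j]='b': π[9]=1 (border 'b')
j=10 s[j]='g': π[10]=2 (border 'bg')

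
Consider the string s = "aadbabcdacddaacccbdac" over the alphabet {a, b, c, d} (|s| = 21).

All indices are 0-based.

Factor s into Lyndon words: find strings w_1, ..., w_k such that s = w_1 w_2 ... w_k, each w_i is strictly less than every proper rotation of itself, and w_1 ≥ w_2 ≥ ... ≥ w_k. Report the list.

emit factor 1: 'aadbabcdacdd' (i=0, period=12)
emit factor 2: 'aacccbdac' (i=12, period=9)

["aadbabcdacdd", "aacccbdac"]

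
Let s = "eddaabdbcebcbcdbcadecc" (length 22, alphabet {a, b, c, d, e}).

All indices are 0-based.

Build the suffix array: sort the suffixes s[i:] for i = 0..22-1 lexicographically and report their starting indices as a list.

[3, 4, 17, 15, 10, 12, 7, 5, 21, 16, 11, 20, 13, 8, 2, 14, 6, 1, 18, 9, 19, 0]

sorted suffixes:
  #0 SA[0]=3  'aabdbcebcbcdbcadecc'
  #1 SA[1]=4  'abdbcebcbcdbcadecc'
  #2 SA[2]=17  'adecc'
  #3 SA[3]=15  'bcadecc'
  #4 SA[4]=10  'bcbcdbcadecc'
  #5 SA[5]=12  'bcdbcadecc'
  #6 SA[6]=7  'bcebcbcdbcadecc'
  #7 SA[7]=5  'bdbcebcbcdbcadecc'
  #8 SA[8]=21  'c'
  #9 SA[9]=16  'cadecc'
  #10 SA[10]=11  'cbcdbcadecc'
  #11 SA[11]=20  'cc'
  #12 SA[12]=13  'cdbcadecc'
  #13 SA[13]=8  'cebcbcdbcadecc'
  #14 SA[14]=2  'daabdbcebcbcdbcadecc'
  #15 SA[15]=14  'dbcadecc'
  #16 SA[16]=6  'dbcebcbcdbcadecc'
  #17 SA[17]=1  'ddaabdbcebcbcdbcadecc'
  #18 SA[18]=18  'decc'
  #19 SA[19]=9  'ebcbcdbcadecc'
  #20 SA[20]=19  'ecc'
  #21 SA[21]=0  'eddaabdbcebcbcdbcadecc'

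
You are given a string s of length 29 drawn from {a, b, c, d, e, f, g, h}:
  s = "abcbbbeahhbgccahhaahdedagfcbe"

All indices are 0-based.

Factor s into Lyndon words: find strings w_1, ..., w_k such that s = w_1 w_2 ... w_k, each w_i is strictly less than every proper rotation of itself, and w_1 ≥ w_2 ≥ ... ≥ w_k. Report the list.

["abcbbbeahhbgccahh", "aahdedagfcbe"]

emit factor 1: 'abcbbbeahhbgccahh' (i=0, period=17)
emit factor 2: 'aahdedagfcbe' (i=17, period=12)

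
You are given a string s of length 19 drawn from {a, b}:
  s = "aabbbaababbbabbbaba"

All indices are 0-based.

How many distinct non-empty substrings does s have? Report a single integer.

rank | idx | suffix
   0 |  18 | a
   1 |   5 | aababbbabbbaba
   2 |   0 | aabbbaababbbabbbaba
   3 |  16 | aba
   4 |   6 | ababbbabbbaba
   5 |   1 | abbbaababbbabbbaba
   6 |  12 | abbbaba
   7 |   8 | abbbabbbaba
   8 |  17 | ba
   9 |   4 | baababbbabbbaba
  10 |  15 | baba
  11 |  11 | babbbaba
  12 |   7 | babbbabbbaba
  13 |   3 | bbaababbbabbbaba
  14 |  14 | bbaba
  15 |  10 | bbabbbaba
  16 |   2 | bbbaababbbabbbaba
  17 |  13 | bbbaba
  18 |   9 | bbbabbbaba

SA = [18, 5, 0, 16, 6, 1, 12, 8, 17, 4, 15, 11, 7, 3, 14, 10, 2, 13, 9]
rank  pair      lcp
   1  s[18:],s[5:]  1  'a'
   2  s[5:],s[0:]  3  'aab'
   3  s[0:],s[16:]  1  'a'
   4  s[16:],s[6:]  3  'aba'
   5  s[6:],s[1:]  2  'ab'
   6  s[1:],s[12:]  5  'abbba'
   7  s[12:],s[8:]  6  'abbbab'
   8  s[8:],s[17:]  0  ''
   9  s[17:],s[4:]  2  'ba'
  10  s[4:],s[15:]  2  'ba'
  11  s[15:],s[11:]  3  'bab'
  12  s[11:],s[7:]  7  'babbbab'
  13  s[7:],s[3:]  1  'b'
  14  s[3:],s[14:]  3  'bba'
  15  s[14:],s[10:]  4  'bbab'
  16  s[10:],s[2:]  2  'bb'
  17  s[2:],s[13:]  4  'bbba'
  18  s[13:],s[9:]  5  'bbbab'

n(n+1)/2 = 19·20/2 = 190
Σ LCP = 0 + 1 + 3 + 1 + 3 + 2 + 5 + 6 + 0 + 2 + 2 + 3 + 7 + 1 + 3 + 4 + 2 + 4 + 5 = 54
distinct = 190 − 54 = 136

136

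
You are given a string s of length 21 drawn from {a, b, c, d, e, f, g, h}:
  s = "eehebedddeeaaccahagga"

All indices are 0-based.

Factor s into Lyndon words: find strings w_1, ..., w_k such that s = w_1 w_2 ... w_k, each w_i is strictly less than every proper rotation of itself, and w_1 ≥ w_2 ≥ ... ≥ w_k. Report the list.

emit factor 1: 'eeh' (i=0, period=3)
emit factor 2: 'e' (i=3, period=1)
emit factor 3: 'bedddee' (i=4, period=7)
emit factor 4: 'aaccahagg' (i=11, period=9)
emit factor 5: 'a' (i=20, period=1)

["eeh", "e", "bedddee", "aaccahagg", "a"]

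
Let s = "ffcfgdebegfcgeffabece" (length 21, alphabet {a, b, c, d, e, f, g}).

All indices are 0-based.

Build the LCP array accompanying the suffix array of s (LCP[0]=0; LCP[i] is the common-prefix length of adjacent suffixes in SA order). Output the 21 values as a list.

[0, 0, 2, 0, 1, 1, 0, 0, 1, 1, 1, 1, 0, 1, 2, 1, 2, 1, 0, 1, 1]

rank | idx | suffix
   0 |  16 | abece
   1 |  17 | bece
   2 |   7 | begfcgeffabece
   3 |  19 | ce
   4 |   2 | cfgdebegfcgeffabece
   5 |  11 | cgeffabece
   6 |   5 | debegfcgeffabece
   7 |  20 | e
   8 |   6 | ebegfcgeffabece
   9 |  18 | ece
  10 |  13 | effabece
  11 |   8 | egfcgeffabece
  12 |  15 | fabece
  13 |   1 | fcfgdebegfcgeffabece
  14 |  10 | fcgeffabece
  15 |  14 | ffabece
  16 |   0 | ffcfgdebegfcgeffabece
  17 |   3 | fgdebegfcgeffabece
  18 |   4 | gdebegfcgeffabece
  19 |  12 | geffabece
  20 |   9 | gfcgeffabece

SA = [16, 17, 7, 19, 2, 11, 5, 20, 6, 18, 13, 8, 15, 1, 10, 14, 0, 3, 4, 12, 9]
rank  pair      lcp
   1  s[16:],s[17:]  0  ''
   2  s[17:],s[7:]  2  'be'
   3  s[7:],s[19:]  0  ''
   4  s[19:],s[2:]  1  'c'
   5  s[2:],s[11:]  1  'c'
   6  s[11:],s[5:]  0  ''
   7  s[5:],s[20:]  0  ''
   8  s[20:],s[6:]  1  'e'
   9  s[6:],s[18:]  1  'e'
  10  s[18:],s[13:]  1  'e'
  11  s[13:],s[8:]  1  'e'
  12  s[8:],s[15:]  0  ''
  13  s[15:],s[1:]  1  'f'
  14  s[1:],s[10:]  2  'fc'
  15  s[10:],s[14:]  1  'f'
  16  s[14:],s[0:]  2  'ff'
  17  s[0:],s[3:]  1  'f'
  18  s[3:],s[4:]  0  ''
  19  s[4:],s[12:]  1  'g'
  20  s[12:],s[9:]  1  'g'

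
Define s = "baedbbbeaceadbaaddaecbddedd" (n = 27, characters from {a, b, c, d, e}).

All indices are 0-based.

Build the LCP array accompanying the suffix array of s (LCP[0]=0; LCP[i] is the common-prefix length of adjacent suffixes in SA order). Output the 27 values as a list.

rank→(start, suffix):
  0 → (14, 'aaddaecbddedd')
  1 → (8, 'aceadbaaddaecbddedd')
  2 → (11, 'adbaaddaecbddedd')
  3 → (15, 'addaecbddedd')
  4 → (18, 'aecbddedd')
  5 → (1, 'aedbbbeaceadbaaddaecbddedd')
  6 → (13, 'baaddaecbddedd')
  7 → (0, 'baedbbbeaceadbaaddaecbddedd')
  8 → (4, 'bbbeaceadbaaddaecbddedd')
  9 → (5, 'bbeaceadbaaddaecbddedd')
  10 → (21, 'bddedd')
  11 → (6, 'beaceadbaaddaecbddedd')
  12 → (20, 'cbddedd')
  13 → (9, 'ceadbaaddaecbddedd')
  14 → (26, 'd')
  15 → (17, 'daecbddedd')
  16 → (12, 'dbaaddaecbddedd')
  17 → (3, 'dbbbeaceadbaaddaecbddedd')
  18 → (25, 'dd')
  19 → (16, 'ddaecbddedd')
  20 → (22, 'ddedd')
  21 → (23, 'dedd')
  22 → (7, 'eaceadbaaddaecbddedd')
  23 → (10, 'eadbaaddaecbddedd')
  24 → (19, 'ecbddedd')
  25 → (2, 'edbbbeaceadbaaddaecbddedd')
  26 → (24, 'edd')

SA = [14, 8, 11, 15, 18, 1, 13, 0, 4, 5, 21, 6, 20, 9, 26, 17, 12, 3, 25, 16, 22, 23, 7, 10, 19, 2, 24]
rank  pair      lcp
   1  s[14:],s[8:]  1  'a'
   2  s[8:],s[11:]  1  'a'
   3  s[11:],s[15:]  2  'ad'
   4  s[15:],s[18:]  1  'a'
   5  s[18:],s[1:]  2  'ae'
   6  s[1:],s[13:]  0  ''
   7  s[13:],s[0:]  2  'ba'
   8  s[0:],s[4:]  1  'b'
   9  s[4:],s[5:]  2  'bb'
  10  s[5:],s[21:]  1  'b'
  11  s[21:],s[6:]  1  'b'
  12  s[6:],s[20:]  0  ''
  13  s[20:],s[9:]  1  'c'
  14  s[9:],s[26:]  0  ''
  15  s[26:],s[17:]  1  'd'
  16  s[17:],s[12:]  1  'd'
  17  s[12:],s[3:]  2  'db'
  18  s[3:],s[25:]  1  'd'
  19  s[25:],s[16:]  2  'dd'
  20  s[16:],s[22:]  2  'dd'
  21  s[22:],s[23:]  1  'd'
  22  s[23:],s[7:]  0  ''
  23  s[7:],s[10:]  2  'ea'
  24  s[10:],s[19:]  1  'e'
  25  s[19:],s[2:]  1  'e'
  26  s[2:],s[24:]  2  'ed'

[0, 1, 1, 2, 1, 2, 0, 2, 1, 2, 1, 1, 0, 1, 0, 1, 1, 2, 1, 2, 2, 1, 0, 2, 1, 1, 2]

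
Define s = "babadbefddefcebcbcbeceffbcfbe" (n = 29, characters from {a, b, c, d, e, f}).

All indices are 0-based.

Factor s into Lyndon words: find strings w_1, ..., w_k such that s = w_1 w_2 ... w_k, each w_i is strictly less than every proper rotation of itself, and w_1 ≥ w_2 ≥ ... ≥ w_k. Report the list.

["b", "abadbefddefcebcbcbeceffbcfbe"]

emit factor 1: 'b' (i=0, period=1)
emit factor 2: 'abadbefddefcebcbcbeceffbcfbe' (i=1, period=28)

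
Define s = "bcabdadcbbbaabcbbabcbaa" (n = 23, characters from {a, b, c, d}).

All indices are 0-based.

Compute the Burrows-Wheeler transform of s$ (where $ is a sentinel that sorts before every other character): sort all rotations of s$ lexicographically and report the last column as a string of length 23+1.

rank  rotation                  last
    0  $bcabdadcbbbaabcbbabcbaa  a
    1  a$bcabdadcbbbaabcbbabcba  a
    2  aa$bcabdadcbbbaabcbbabcb  b
    3  aabcbbabcbaa$bcabdadcbbb  b
    4  abcbaa$bcabdadcbbbaabcbb  b
    5  abcbbabcbaa$bcabdadcbbba  a
    6  abdadcbbbaabcbbabcbaa$bc  c
    7  adcbbbaabcbbabcbaa$bcabd  d
    8  baa$bcabdadcbbbaabcbbabc  c
    9  baabcbbabcbaa$bcabdadcbb  b
   10  babcbaa$bcabdadcbbbaabcb  b
   11  bbaabcbbabcbaa$bcabdadcb  b
   12  bbabcbaa$bcabdadcbbbaabc  c
   13  bbbaabcbbabcbaa$bcabdadc  c
   14  bcabdadcbbbaabcbbabcbaa$  $
   15  bcbaa$bcabdadcbbbaabcbba  a
   16  bcbbabcbaa$bcabdadcbbbaa  a
   17  bdadcbbbaabcbbabcbaa$bca  a
   18  cabdadcbbbaabcbbabcbaa$b  b
   19  cbaa$bcabdadcbbbaabcbbab  b
   20  cbbabcbaa$bcabdadcbbbaab  b
   21  cbbbaabcbbabcbaa$bcabdad  d
   22  dadcbbbaabcbbabcbaa$bcab  b
   23  dcbbbaabcbbabcbaa$bcabda  a

aabbbacdcbbbcc$aaabbbdba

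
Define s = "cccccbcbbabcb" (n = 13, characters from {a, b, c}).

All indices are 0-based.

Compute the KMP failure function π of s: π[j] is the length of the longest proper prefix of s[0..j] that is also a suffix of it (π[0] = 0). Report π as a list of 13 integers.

π[0] = 0
j=1 s[j]='c': π[1]=1 (border 'c')
j=2 s[j]='c': π[2]=2 (border 'cc')
j=3 s[j]='c': π[3]=3 (border 'ccc')
j=4 s[j]='c': π[4]=4 (border 'cccc')
j=5 s[j]='b': k: 4→3→2→1→0; π[5]=0 (border '')
j=6 s[j]='c': π[6]=1 (border 'c')
j=7 s[j]='b': k: 1→0; π[7]=0 (border '')
j=8 s[j]='b': π[8]=0 (border '')
j=9 s[j]='a': π[9]=0 (border '')
j=10 s[j]='b': π[10]=0 (border '')
j=11 s[j]='c': π[11]=1 (border 'c')
j=12 s[j]='b': k: 1→0; π[12]=0 (border '')

[0, 1, 2, 3, 4, 0, 1, 0, 0, 0, 0, 1, 0]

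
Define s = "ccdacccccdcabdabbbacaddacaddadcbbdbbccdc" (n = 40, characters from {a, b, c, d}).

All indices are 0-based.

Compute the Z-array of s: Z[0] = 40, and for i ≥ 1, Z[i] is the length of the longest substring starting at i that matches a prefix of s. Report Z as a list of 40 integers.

[40, 1, 0, 0, 2, 2, 2, 3, 1, 0, 1, 0, 0, 0, 0, 0, 0, 0, 0, 1, 0, 0, 0, 0, 1, 0, 0, 0, 0, 0, 1, 0, 0, 0, 0, 0, 3, 1, 0, 1]

Z[0]=40
i=1: i≥r, start 0; Z[1]=1 scan→box=[1,2)
i=2: i≥r, start 0; Z[2]=0
i=3: i≥r, start 0; Z[3]=0
i=4: i≥r, start 0; Z[4]=2 scan→box=[4,6)
i=5: min(r-i=1, Z[1]=1)=1; Z[5]=2 scan→box=[5,7)
i=6: min(r-i=1, Z[1]=1)=1; Z[6]=2 scan→box=[6,8)
i=7: min(r-i=1, Z[1]=1)=1; Z[7]=3 scan→box=[7,10)
i=8: min(r-i=2, Z[1]=1)=1; Z[8]=1
i=9: min(r-i=1, Z[2]=0)=0; Z[9]=0
i=10: i≥r, start 0; Z[10]=1 scan→box=[10,11)
i=11: i≥r, start 0; Z[11]=0
i=12: i≥r, start 0; Z[12]=0
i=13: i≥r, start 0; Z[13]=0
i=14: i≥r, start 0; Z[14]=0
i=15: i≥r, start 0; Z[15]=0
i=16: i≥r, start 0; Z[16]=0
i=17: i≥r, start 0; Z[17]=0
i=18: i≥r, start 0; Z[18]=0
i=19: i≥r, start 0; Z[19]=1 scan→box=[19,20)
i=20: i≥r, start 0; Z[20]=0
i=21: i≥r, start 0; Z[21]=0
i=22: i≥r, start 0; Z[22]=0
i=23: i≥r, start 0; Z[23]=0
i=24: i≥r, start 0; Z[24]=1 scan→box=[24,25)
i=25: i≥r, start 0; Z[25]=0
i=26: i≥r, start 0; Z[26]=0
i=27: i≥r, start 0; Z[27]=0
i=28: i≥r, start 0; Z[28]=0
i=29: i≥r, start 0; Z[29]=0
i=30: i≥r, start 0; Z[30]=1 scan→box=[30,31)
i=31: i≥r, start 0; Z[31]=0
i=32: i≥r, start 0; Z[32]=0
i=33: i≥r, start 0; Z[33]=0
i=34: i≥r, start 0; Z[34]=0
i=35: i≥r, start 0; Z[35]=0
i=36: i≥r, start 0; Z[36]=3 scan→box=[36,39)
i=37: min(r-i=2, Z[1]=1)=1; Z[37]=1
i=38: min(r-i=1, Z[2]=0)=0; Z[38]=0
i=39: i≥r, start 0; Z[39]=1 scan→box=[39,40)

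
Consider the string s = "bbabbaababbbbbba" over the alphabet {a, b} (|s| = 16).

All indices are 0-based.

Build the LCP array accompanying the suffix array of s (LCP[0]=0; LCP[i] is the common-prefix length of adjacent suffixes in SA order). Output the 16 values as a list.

[0, 1, 1, 2, 3, 0, 2, 2, 4, 1, 3, 3, 2, 3, 4, 5]

rank→(start, suffix):
  0 → (15, 'a')
  1 → (5, 'aababbbbbba')
  2 → (6, 'ababbbbbba')
  3 → (2, 'abbaababbbbbba')
  4 → (8, 'abbbbbba')
  5 → (14, 'ba')
  6 → (4, 'baababbbbbba')
  7 → (1, 'babbaababbbbbba')
  8 → (7, 'babbbbbba')
  9 → (13, 'bba')
  10 → (3, 'bbaababbbbbba')
  11 → (0, 'bbabbaababbbbbba')
  12 → (12, 'bbba')
  13 → (11, 'bbbba')
  14 → (10, 'bbbbba')
  15 → (9, 'bbbbbba')

SA = [15, 5, 6, 2, 8, 14, 4, 1, 7, 13, 3, 0, 12, 11, 10, 9]
rank  pair      lcp
   1  s[15:],s[5:]  1  'a'
   2  s[5:],s[6:]  1  'a'
   3  s[6:],s[2:]  2  'ab'
   4  s[2:],s[8:]  3  'abb'
   5  s[8:],s[14:]  0  ''
   6  s[14:],s[4:]  2  'ba'
   7  s[4:],s[1:]  2  'ba'
   8  s[1:],s[7:]  4  'babb'
   9  s[7:],s[13:]  1  'b'
  10  s[13:],s[3:]  3  'bba'
  11  s[3:],s[0:]  3  'bba'
  12  s[0:],s[12:]  2  'bb'
  13  s[12:],s[11:]  3  'bbb'
  14  s[11:],s[10:]  4  'bbbb'
  15  s[10:],s[9:]  5  'bbbbb'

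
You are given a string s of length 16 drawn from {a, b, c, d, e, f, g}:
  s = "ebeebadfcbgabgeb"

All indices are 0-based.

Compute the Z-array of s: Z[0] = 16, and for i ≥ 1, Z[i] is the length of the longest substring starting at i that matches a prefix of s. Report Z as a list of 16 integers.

[16, 0, 1, 2, 0, 0, 0, 0, 0, 0, 0, 0, 0, 0, 2, 0]

Z[0]=16
i=1: fresh scan; Z[1]=0
i=2: fresh scan; Z[2]=1 grow→box=[2,3)
i=3: fresh scan; Z[3]=2 grow→box=[3,5)
i=4: min(r-i=1, Z[1]=0)=0; Z[4]=0
i=5: fresh scan; Z[5]=0
i=6: fresh scan; Z[6]=0
i=7: fresh scan; Z[7]=0
i=8: fresh scan; Z[8]=0
i=9: fresh scan; Z[9]=0
i=10: fresh scan; Z[10]=0
i=11: fresh scan; Z[11]=0
i=12: fresh scan; Z[12]=0
i=13: fresh scan; Z[13]=0
i=14: fresh scan; Z[14]=2 grow→box=[14,16)
i=15: min(r-i=1, Z[1]=0)=0; Z[15]=0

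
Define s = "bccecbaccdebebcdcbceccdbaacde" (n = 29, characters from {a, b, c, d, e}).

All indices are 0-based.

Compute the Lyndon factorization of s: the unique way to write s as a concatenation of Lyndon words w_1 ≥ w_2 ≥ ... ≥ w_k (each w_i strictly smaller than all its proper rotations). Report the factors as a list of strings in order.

emit factor 1: 'bccec' (i=0, period=5)
emit factor 2: 'b' (i=5, period=1)
emit factor 3: 'accdebebcdcbceccdb' (i=6, period=18)
emit factor 4: 'aacde' (i=24, period=5)

["bccec", "b", "accdebebcdcbceccdb", "aacde"]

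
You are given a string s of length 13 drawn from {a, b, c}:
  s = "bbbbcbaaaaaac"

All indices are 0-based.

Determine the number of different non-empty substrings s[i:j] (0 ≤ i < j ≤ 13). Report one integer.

68

rank→(start, suffix):
  0 → (6, 'aaaaaac')
  1 → (7, 'aaaaac')
  2 → (8, 'aaaac')
  3 → (9, 'aaac')
  4 → (10, 'aac')
  5 → (11, 'ac')
  6 → (5, 'baaaaaac')
  7 → (0, 'bbbbcbaaaaaac')
  8 → (1, 'bbbcbaaaaaac')
  9 → (2, 'bbcbaaaaaac')
  10 → (3, 'bcbaaaaaac')
  11 → (12, 'c')
  12 → (4, 'cbaaaaaac')

SA = [6, 7, 8, 9, 10, 11, 5, 0, 1, 2, 3, 12, 4]
i: (SA[i-1],SA[i]) lcp shared
  1: (6,7) 5 'aaaaa'
  2: (7,8) 4 'aaaa'
  3: (8,9) 3 'aaa'
  4: (9,10) 2 'aa'
  5: (10,11) 1 'a'
  6: (11,5) 0 ''
  7: (5,0) 1 'b'
  8: (0,1) 3 'bbb'
  9: (1,2) 2 'bb'
  10: (2,3) 1 'b'
  11: (3,12) 0 ''
  12: (12,4) 1 'c'

n(n+1)/2 = 13·14/2 = 91
Σ LCP = 0 + 5 + 4 + 3 + 2 + 1 + 0 + 1 + 3 + 2 + 1 + 0 + 1 = 23
distinct = 91 − 23 = 68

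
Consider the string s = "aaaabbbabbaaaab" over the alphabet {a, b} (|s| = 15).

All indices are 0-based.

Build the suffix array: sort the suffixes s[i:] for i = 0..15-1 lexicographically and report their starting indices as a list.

rank | idx | suffix
   0 |  10 | aaaab
   1 |   0 | aaaabbbabbaaaab
   2 |  11 | aaab
   3 |   1 | aaabbbabbaaaab
   4 |  12 | aab
   5 |   2 | aabbbabbaaaab
   6 |  13 | ab
   7 |   7 | abbaaaab
   8 |   3 | abbbabbaaaab
   9 |  14 | b
  10 |   9 | baaaab
  11 |   6 | babbaaaab
  12 |   8 | bbaaaab
  13 |   5 | bbabbaaaab
  14 |   4 | bbbabbaaaab

[10, 0, 11, 1, 12, 2, 13, 7, 3, 14, 9, 6, 8, 5, 4]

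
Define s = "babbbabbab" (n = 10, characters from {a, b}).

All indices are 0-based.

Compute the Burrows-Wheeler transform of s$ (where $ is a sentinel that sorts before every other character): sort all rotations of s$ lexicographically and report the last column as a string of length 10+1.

bbbbabb$aba

rank  rotation     last
    0  $babbbabbab  b
    1  ab$babbbabb  b
    2  abbab$babbb  b
    3  abbbabbab$b  b
    4  b$babbbabba  a
    5  bab$babbbab  b
    6  babbab$babb  b
    7  babbbabbab$  $
    8  bbab$babbba  a
    9  bbabbab$bab  b
   10  bbbabbab$ba  a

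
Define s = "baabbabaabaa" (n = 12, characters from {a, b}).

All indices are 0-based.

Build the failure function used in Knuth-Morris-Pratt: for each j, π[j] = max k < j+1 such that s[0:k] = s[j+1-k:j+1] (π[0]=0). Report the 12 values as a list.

[0, 0, 0, 1, 1, 2, 1, 2, 3, 4, 2, 3]

π[0] = 0
j=1 s[j]='a': π[1]=0 (border '')
j=2 s[j]='a': π[2]=0 (border '')
j=3 s[j]='b': π[3]=1 (border 'b')
j=4 s[j]='b': k: 1→0; π[4]=1 (border 'b')
j=5 s[j]='a': π[5]=2 (border 'ba')
j=6 s[j]='b': k: 2→0; π[6]=1 (border 'b')
j=7 s[j]='a': π[7]=2 (border 'ba')
j=8 s[j]='a': π[8]=3 (border 'baa')
j=9 s[j]='b': π[9]=4 (border 'baab')
j=10 s[j]='a': k: 4→1; π[10]=2 (border 'ba')
j=11 s[j]='a': π[11]=3 (border 'baa')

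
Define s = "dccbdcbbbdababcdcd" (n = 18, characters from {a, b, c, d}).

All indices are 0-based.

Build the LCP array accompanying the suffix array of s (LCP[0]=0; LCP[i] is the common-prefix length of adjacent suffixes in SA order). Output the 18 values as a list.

[0, 2, 0, 1, 2, 1, 1, 2, 0, 2, 1, 1, 2, 0, 1, 1, 2, 2]

rank→(start, suffix):
  0 → (10, 'ababcdcd')
  1 → (12, 'abcdcd')
  2 → (11, 'babcdcd')
  3 → (6, 'bbbdababcdcd')
  4 → (7, 'bbdababcdcd')
  5 → (13, 'bcdcd')
  6 → (8, 'bdababcdcd')
  7 → (3, 'bdcbbbdababcdcd')
  8 → (5, 'cbbbdababcdcd')
  9 → (2, 'cbdcbbbdababcdcd')
  10 → (1, 'ccbdcbbbdababcdcd')
  11 → (16, 'cd')
  12 → (14, 'cdcd')
  13 → (17, 'd')
  14 → (9, 'dababcdcd')
  15 → (4, 'dcbbbdababcdcd')
  16 → (0, 'dccbdcbbbdababcdcd')
  17 → (15, 'dcd')

SA = [10, 12, 11, 6, 7, 13, 8, 3, 5, 2, 1, 16, 14, 17, 9, 4, 0, 15]
[i] adj suffixes → lcp
  [1] 10/12 → 2 ('ab')
  [2] 12/11 → 0 ('')
  [3] 11/6 → 1 ('b')
  [4] 6/7 → 2 ('bb')
  [5] 7/13 → 1 ('b')
  [6] 13/8 → 1 ('b')
  [7] 8/3 → 2 ('bd')
  [8] 3/5 → 0 ('')
  [9] 5/2 → 2 ('cb')
  [10] 2/1 → 1 ('c')
  [11] 1/16 → 1 ('c')
  [12] 16/14 → 2 ('cd')
  [13] 14/17 → 0 ('')
  [14] 17/9 → 1 ('d')
  [15] 9/4 → 1 ('d')
  [16] 4/0 → 2 ('dc')
  [17] 0/15 → 2 ('dc')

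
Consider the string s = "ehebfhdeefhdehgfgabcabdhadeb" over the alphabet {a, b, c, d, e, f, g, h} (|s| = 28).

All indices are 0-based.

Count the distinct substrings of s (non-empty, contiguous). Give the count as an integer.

rank | idx | suffix
   0 |  17 | abcabdhadeb
   1 |  20 | abdhadeb
   2 |  24 | adeb
   3 |  27 | b
   4 |  18 | bcabdhadeb
   5 |  21 | bdhadeb
   6 |   3 | bfhdeefhdehgfgabcabdhadeb
   7 |  19 | cabdhadeb
   8 |  25 | deb
   9 |   6 | deefhdehgfgabcabdhadeb
  10 |  11 | dehgfgabcabdhadeb
  11 |  22 | dhadeb
  12 |  26 | eb
  13 |   2 | ebfhdeefhdehgfgabcabdhadeb
  14 |   7 | eefhdehgfgabcabdhadeb
  15 |   8 | efhdehgfgabcabdhadeb
  16 |   0 | ehebfhdeefhdehgfgabcabdhadeb
  17 |  12 | ehgfgabcabdhadeb
  18 |  15 | fgabcabdhadeb
  19 |   4 | fhdeefhdehgfgabcabdhadeb
  20 |   9 | fhdehgfgabcabdhadeb
  21 |  16 | gabcabdhadeb
  22 |  14 | gfgabcabdhadeb
  23 |  23 | hadeb
  24 |   5 | hdeefhdehgfgabcabdhadeb
  25 |  10 | hdehgfgabcabdhadeb
  26 |   1 | hebfhdeefhdehgfgabcabdhadeb
  27 |  13 | hgfgabcabdhadeb

SA = [17, 20, 24, 27, 18, 21, 3, 19, 25, 6, 11, 22, 26, 2, 7, 8, 0, 12, 15, 4, 9, 16, 14, 23, 5, 10, 1, 13]
i: (SA[i-1],SA[i]) lcp shared
  1: (17,20) 2 'ab'
  2: (20,24) 1 'a'
  3: (24,27) 0 ''
  4: (27,18) 1 'b'
  5: (18,21) 1 'b'
  6: (21,3) 1 'b'
  7: (3,19) 0 ''
  8: (19,25) 0 ''
  9: (25,6) 2 'de'
  10: (6,11) 2 'de'
  11: (11,22) 1 'd'
  12: (22,26) 0 ''
  13: (26,2) 2 'eb'
  14: (2,7) 1 'e'
  15: (7,8) 1 'e'
  16: (8,0) 1 'e'
  17: (0,12) 2 'eh'
  18: (12,15) 0 ''
  19: (15,4) 1 'f'
  20: (4,9) 4 'fhde'
  21: (9,16) 0 ''
  22: (16,14) 1 'g'
  23: (14,23) 0 ''
  24: (23,5) 1 'h'
  25: (5,10) 3 'hde'
  26: (10,1) 1 'h'
  27: (1,13) 1 'h'

n(n+1)/2 = 28·29/2 = 406
Σ LCP = 0 + 2 + 1 + 0 + 1 + 1 + 1 + 0 + 0 + 2 + 2 + 1 + 0 + 2 + 1 + 1 + 1 + 2 + 0 + 1 + 4 + 0 + 1 + 0 + 1 + 3 + 1 + 1 = 30
distinct = 406 − 30 = 376

376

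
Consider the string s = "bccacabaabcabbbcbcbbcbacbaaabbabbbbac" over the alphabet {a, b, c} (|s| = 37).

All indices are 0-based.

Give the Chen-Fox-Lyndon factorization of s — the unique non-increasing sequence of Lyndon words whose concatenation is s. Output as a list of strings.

emit factor 1: 'bcc' (i=0, period=3)
emit factor 2: 'ac' (i=3, period=2)
emit factor 3: 'ab' (i=5, period=2)
emit factor 4: 'aabcabbbcbcbbcbacb' (i=7, period=18)
emit factor 5: 'aaabbabbbbac' (i=25, period=12)

["bcc", "ac", "ab", "aabcabbbcbcbbcbacb", "aaabbabbbbac"]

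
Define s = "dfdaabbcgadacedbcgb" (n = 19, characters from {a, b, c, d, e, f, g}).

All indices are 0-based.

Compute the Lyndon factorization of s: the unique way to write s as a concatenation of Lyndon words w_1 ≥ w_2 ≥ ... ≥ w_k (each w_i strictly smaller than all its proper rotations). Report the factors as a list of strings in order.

emit factor 1: 'df' (i=0, period=2)
emit factor 2: 'd' (i=2, period=1)
emit factor 3: 'aabbcgadacedbcgb' (i=3, period=16)

["df", "d", "aabbcgadacedbcgb"]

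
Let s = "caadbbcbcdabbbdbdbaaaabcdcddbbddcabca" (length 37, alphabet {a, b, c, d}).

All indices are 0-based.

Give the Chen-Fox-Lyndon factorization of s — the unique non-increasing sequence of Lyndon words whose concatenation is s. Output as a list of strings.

emit factor 1: 'c' (i=0, period=1)
emit factor 2: 'aadbbcbcdabbbdbdb' (i=1, period=17)
emit factor 3: 'aaaabcdcddbbddcabc' (i=18, period=18)
emit factor 4: 'a' (i=36, period=1)

["c", "aadbbcbcdabbbdbdb", "aaaabcdcddbbddcabc", "a"]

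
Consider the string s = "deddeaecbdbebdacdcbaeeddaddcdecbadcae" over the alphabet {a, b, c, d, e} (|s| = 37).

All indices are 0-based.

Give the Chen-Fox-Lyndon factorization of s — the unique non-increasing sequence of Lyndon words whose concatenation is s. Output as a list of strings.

["de", "dde", "aecbdbebd", "acdcbaeeddaddcdecbadcae"]

emit factor 1: 'de' (i=0, period=2)
emit factor 2: 'dde' (i=2, period=3)
emit factor 3: 'aecbdbebd' (i=5, period=9)
emit factor 4: 'acdcbaeeddaddcdecbadcae' (i=14, period=23)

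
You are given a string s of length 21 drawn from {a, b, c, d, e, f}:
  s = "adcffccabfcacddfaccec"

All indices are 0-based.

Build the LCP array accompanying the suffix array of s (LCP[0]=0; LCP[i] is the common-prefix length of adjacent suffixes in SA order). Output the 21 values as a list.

[0, 1, 2, 1, 0, 0, 1, 2, 1, 2, 1, 1, 1, 0, 1, 1, 0, 0, 1, 2, 1]

sorted suffixes:
  #0 SA[0]=7  'abfcacddfaccec'
  #1 SA[1]=16  'accec'
  #2 SA[2]=11  'acddfaccec'
  #3 SA[3]=0  'adcffccabfcacddfaccec'
  #4 SA[4]=8  'bfcacddfaccec'
  #5 SA[5]=20  'c'
  #6 SA[6]=6  'cabfcacddfaccec'
  #7 SA[7]=10  'cacddfaccec'
  #8 SA[8]=5  'ccabfcacddfaccec'
  #9 SA[9]=17  'ccec'
  #10 SA[10]=12  'cddfaccec'
  #11 SA[11]=18  'cec'
  #12 SA[12]=2  'cffccabfcacddfaccec'
  #13 SA[13]=1  'dcffccabfcacddfaccec'
  #14 SA[14]=13  'ddfaccec'
  #15 SA[15]=14  'dfaccec'
  #16 SA[16]=19  'ec'
  #17 SA[17]=15  'faccec'
  #18 SA[18]=9  'fcacddfaccec'
  #19 SA[19]=4  'fccabfcacddfaccec'
  #20 SA[20]=3  'ffccabfcacddfaccec'

SA = [7, 16, 11, 0, 8, 20, 6, 10, 5, 17, 12, 18, 2, 1, 13, 14, 19, 15, 9, 4, 3]
rank  pair      lcp
   1  s[7:],s[16:]  1  'a'
   2  s[16:],s[11:]  2  'ac'
   3  s[11:],s[0:]  1  'a'
   4  s[0:],s[8:]  0  ''
   5  s[8:],s[20:]  0  ''
   6  s[20:],s[6:]  1  'c'
   7  s[6:],s[10:]  2  'ca'
   8  s[10:],s[5:]  1  'c'
   9  s[5:],s[17:]  2  'cc'
  10  s[17:],s[12:]  1  'c'
  11  s[12:],s[18:]  1  'c'
  12  s[18:],s[2:]  1  'c'
  13  s[2:],s[1:]  0  ''
  14  s[1:],s[13:]  1  'd'
  15  s[13:],s[14:]  1  'd'
  16  s[14:],s[19:]  0  ''
  17  s[19:],s[15:]  0  ''
  18  s[15:],s[9:]  1  'f'
  19  s[9:],s[4:]  2  'fc'
  20  s[4:],s[3:]  1  'f'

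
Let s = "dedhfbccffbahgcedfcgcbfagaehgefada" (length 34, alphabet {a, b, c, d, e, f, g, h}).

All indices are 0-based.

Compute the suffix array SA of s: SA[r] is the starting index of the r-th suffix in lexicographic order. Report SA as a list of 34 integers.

[33, 31, 25, 23, 11, 10, 5, 21, 20, 6, 14, 7, 18, 32, 0, 16, 2, 15, 1, 29, 26, 30, 22, 9, 4, 17, 8, 24, 19, 13, 28, 3, 12, 27]

rank→(start, suffix):
  0 → (33, 'a')
  1 → (31, 'ada')
  2 → (25, 'aehgefada')
  3 → (23, 'agaehgefada')
  4 → (11, 'ahgcedfcgcbfagaehgefada')
  5 → (10, 'bahgcedfcgcbfagaehgefada')
  6 → (5, 'bccffbahgcedfcgcbfagaehgefada')
  7 → (21, 'bfagaehgefada')
  8 → (20, 'cbfagaehgefada')
  9 → (6, 'ccffbahgcedfcgcbfagaehgefada')
  10 → (14, 'cedfcgcbfagaehgefada')
  11 → (7, 'cffbahgcedfcgcbfagaehgefada')
  12 → (18, 'cgcbfagaehgefada')
  13 → (32, 'da')
  14 → (0, 'dedhfbccffbahgcedfcgcbfagaehgefada')
  15 → (16, 'dfcgcbfagaehgefada')
  16 → (2, 'dhfbccffbahgcedfcgcbfagaehgefada')
  17 → (15, 'edfcgcbfagaehgefada')
  18 → (1, 'edhfbccffbahgcedfcgcbfagaehgefada')
  19 → (29, 'efada')
  20 → (26, 'ehgefada')
  21 → (30, 'fada')
  22 → (22, 'fagaehgefada')
  23 → (9, 'fbahgcedfcgcbfagaehgefada')
  24 → (4, 'fbccffbahgcedfcgcbfagaehgefada')
  25 → (17, 'fcgcbfagaehgefada')
  26 → (8, 'ffbahgcedfcgcbfagaehgefada')
  27 → (24, 'gaehgefada')
  28 → (19, 'gcbfagaehgefada')
  29 → (13, 'gcedfcgcbfagaehgefada')
  30 → (28, 'gefada')
  31 → (3, 'hfbccffbahgcedfcgcbfagaehgefada')
  32 → (12, 'hgcedfcgcbfagaehgefada')
  33 → (27, 'hgefada')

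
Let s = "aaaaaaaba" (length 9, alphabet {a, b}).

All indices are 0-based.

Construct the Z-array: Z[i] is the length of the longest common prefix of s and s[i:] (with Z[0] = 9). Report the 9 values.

[9, 6, 5, 4, 3, 2, 1, 0, 1]

Z[0]=9
i=1: outside box; Z[1]=6 scan→box=[1,7)
i=2: min(r-i=5, Z[1]=6)=5; Z[2]=5
i=3: min(r-i=4, Z[2]=5)=4; Z[3]=4
i=4: min(r-i=3, Z[3]=4)=3; Z[4]=3
i=5: min(r-i=2, Z[4]=3)=2; Z[5]=2
i=6: min(r-i=1, Z[5]=2)=1; Z[6]=1
i=7: outside box; Z[7]=0
i=8: outside box; Z[8]=1 scan→box=[8,9)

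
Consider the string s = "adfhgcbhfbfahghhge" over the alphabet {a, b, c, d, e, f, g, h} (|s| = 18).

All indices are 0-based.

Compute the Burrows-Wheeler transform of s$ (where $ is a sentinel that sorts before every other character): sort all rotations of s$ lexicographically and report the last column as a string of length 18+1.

rank  rotation             last
    0  $adfhgcbhfbfahghhge  e
    1  adfhgcbhfbfahghhge$  $
    2  ahghhge$adfhgcbhfbf  f
    3  bfahghhge$adfhgcbhf  f
    4  bhfbfahghhge$adfhgc  c
    5  cbhfbfahghhge$adfhg  g
    6  dfhgcbhfbfahghhge$a  a
    7  e$adfhgcbhfbfahghhg  g
    8  fahghhge$adfhgcbhfb  b
    9  fbfahghhge$adfhgcbh  h
   10  fhgcbhfbfahghhge$ad  d
   11  gcbhfbfahghhge$adfh  h
   12  ge$adfhgcbhfbfahghh  h
   13  ghhge$adfhgcbhfbfah  h
   14  hfbfahghhge$adfhgcb  b
   15  hgcbhfbfahghhge$adf  f
   16  hge$adfhgcbhfbfahgh  h
   17  hghhge$adfhgcbhfbfa  a
   18  hhge$adfhgcbhfbfahg  g

e$ffcgagbhdhhhbfhag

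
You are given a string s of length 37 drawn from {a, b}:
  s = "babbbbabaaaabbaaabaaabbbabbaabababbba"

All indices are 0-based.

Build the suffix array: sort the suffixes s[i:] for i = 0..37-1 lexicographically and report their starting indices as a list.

sorted suffixes:
  #0 SA[0]=36  'a'
  #1 SA[1]=8  'aaaabbaaabaaabbbabbaabababbba'
  #2 SA[2]=14  'aaabaaabbbabbaabababbba'
  #3 SA[3]=9  'aaabbaaabaaabbbabbaabababbba'
  #4 SA[4]=18  'aaabbbabbaabababbba'
  #5 SA[5]=15  'aabaaabbbabbaabababbba'
  #6 SA[6]=27  'aabababbba'
  #7 SA[7]=10  'aabbaaabaaabbbabbaabababbba'
  #8 SA[8]=19  'aabbbabbaabababbba'
  #9 SA[9]=6  'abaaaabbaaabaaabbbabbaabababbba'
  #10 SA[10]=16  'abaaabbbabbaabababbba'
  #11 SA[11]=28  'abababbba'
  #12 SA[12]=30  'ababbba'
  #13 SA[13]=11  'abbaaabaaabbbabbaabababbba'
  #14 SA[14]=24  'abbaabababbba'
  #15 SA[15]=32  'abbba'
  #16 SA[16]=20  'abbbabbaabababbba'
  #17 SA[17]=1  'abbbbabaaaabbaaabaaabbbabbaabababbba'
  #18 SA[18]=35  'ba'
  #19 SA[19]=7  'baaaabbaaabaaabbbabbaabababbba'
  #20 SA[20]=13  'baaabaaabbbabbaabababbba'
  #21 SA[21]=17  'baaabbbabbaabababbba'
  #22 SA[22]=26  'baabababbba'
  #23 SA[23]=5  'babaaaabbaaabaaabbbabbaabababbba'
  #24 SA[24]=29  'bababbba'
  #25 SA[25]=23  'babbaabababbba'
  #26 SA[26]=31  'babbba'
  #27 SA[27]=0  'babbbbabaaaabbaaabaaabbbabbaabababbba'
  #28 SA[28]=34  'bba'
  #29 SA[29]=12  'bbaaabaaabbbabbaabababbba'
  #30 SA[30]=25  'bbaabababbba'
  #31 SA[31]=4  'bbabaaaabbaaabaaabbbabbaabababbba'
  #32 SA[32]=22  'bbabbaabababbba'
  #33 SA[33]=33  'bbba'
  #34 SA[34]=3  'bbbabaaaabbaaabaaabbbabbaabababbba'
  #35 SA[35]=21  'bbbabbaabababbba'
  #36 SA[36]=2  'bbbbabaaaabbaaabaaabbbabbaabababbba'

[36, 8, 14, 9, 18, 15, 27, 10, 19, 6, 16, 28, 30, 11, 24, 32, 20, 1, 35, 7, 13, 17, 26, 5, 29, 23, 31, 0, 34, 12, 25, 4, 22, 33, 3, 21, 2]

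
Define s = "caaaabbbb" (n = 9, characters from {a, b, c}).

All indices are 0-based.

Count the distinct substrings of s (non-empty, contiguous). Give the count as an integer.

sorted suffixes:
  #0 SA[0]=1  'aaaabbbb'
  #1 SA[1]=2  'aaabbbb'
  #2 SA[2]=3  'aabbbb'
  #3 SA[3]=4  'abbbb'
  #4 SA[4]=8  'b'
  #5 SA[5]=7  'bb'
  #6 SA[6]=6  'bbb'
  #7 SA[7]=5  'bbbb'
  #8 SA[8]=0  'caaaabbbb'

SA = [1, 2, 3, 4, 8, 7, 6, 5, 0]
[i] adj suffixes → lcp
  [1] 1/2 → 3 ('aaa')
  [2] 2/3 → 2 ('aa')
  [3] 3/4 → 1 ('a')
  [4] 4/8 → 0 ('')
  [5] 8/7 → 1 ('b')
  [6] 7/6 → 2 ('bb')
  [7] 6/5 → 3 ('bbb')
  [8] 5/0 → 0 ('')

n(n+1)/2 = 9·10/2 = 45
Σ LCP = 0 + 3 + 2 + 1 + 0 + 1 + 2 + 3 + 0 = 12
distinct = 45 − 12 = 33

33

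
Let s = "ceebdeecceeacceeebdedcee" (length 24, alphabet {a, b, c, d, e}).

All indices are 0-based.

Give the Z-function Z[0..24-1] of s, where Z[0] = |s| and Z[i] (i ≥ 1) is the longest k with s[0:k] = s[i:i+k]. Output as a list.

Z[0]=24
i=1: fresh scan; Z[1]=0
i=2: fresh scan; Z[2]=0
i=3: fresh scan; Z[3]=0
i=4: fresh scan; Z[4]=0
i=5: fresh scan; Z[5]=0
i=6: fresh scan; Z[6]=0
i=7: fresh scan; Z[7]=1 scan→box=[7,8)
i=8: fresh scan; Z[8]=3 scan→box=[8,11)
i=9: min(r-i=2, Z[1]=0)=0; Z[9]=0
i=10: min(r-i=1, Z[2]=0)=0; Z[10]=0
i=11: fresh scan; Z[11]=0
i=12: fresh scan; Z[12]=1 scan→box=[12,13)
i=13: fresh scan; Z[13]=3 scan→box=[13,16)
i=14: min(r-i=2, Z[1]=0)=0; Z[14]=0
i=15: min(r-i=1, Z[2]=0)=0; Z[15]=0
i=16: fresh scan; Z[16]=0
i=17: fresh scan; Z[17]=0
i=18: fresh scan; Z[18]=0
i=19: fresh scan; Z[19]=0
i=20: fresh scan; Z[20]=0
i=21: fresh scan; Z[21]=3 scan→box=[21,24)
i=22: min(r-i=2, Z[1]=0)=0; Z[22]=0
i=23: min(r-i=1, Z[2]=0)=0; Z[23]=0

[24, 0, 0, 0, 0, 0, 0, 1, 3, 0, 0, 0, 1, 3, 0, 0, 0, 0, 0, 0, 0, 3, 0, 0]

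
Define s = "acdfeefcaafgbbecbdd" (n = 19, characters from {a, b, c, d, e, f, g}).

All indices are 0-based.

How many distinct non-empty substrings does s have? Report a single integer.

178

sorted suffixes:
  #0 SA[0]=8  'aafgbbecbdd'
  #1 SA[1]=0  'acdfeefcaafgbbecbdd'
  #2 SA[2]=9  'afgbbecbdd'
  #3 SA[3]=12  'bbecbdd'
  #4 SA[4]=16  'bdd'
  #5 SA[5]=13  'becbdd'
  #6 SA[6]=7  'caafgbbecbdd'
  #7 SA[7]=15  'cbdd'
  #8 SA[8]=1  'cdfeefcaafgbbecbdd'
  #9 SA[9]=18  'd'
  #10 SA[10]=17  'dd'
  #11 SA[11]=2  'dfeefcaafgbbecbdd'
  #12 SA[12]=14  'ecbdd'
  #13 SA[13]=4  'eefcaafgbbecbdd'
  #14 SA[14]=5  'efcaafgbbecbdd'
  #15 SA[15]=6  'fcaafgbbecbdd'
  #16 SA[16]=3  'feefcaafgbbecbdd'
  #17 SA[17]=10  'fgbbecbdd'
  #18 SA[18]=11  'gbbecbdd'

SA = [8, 0, 9, 12, 16, 13, 7, 15, 1, 18, 17, 2, 14, 4, 5, 6, 3, 10, 11]
i: (SA[i-1],SA[i]) lcp shared
  1: (8,0) 1 'a'
  2: (0,9) 1 'a'
  3: (9,12) 0 ''
  4: (12,16) 1 'b'
  5: (16,13) 1 'b'
  6: (13,7) 0 ''
  7: (7,15) 1 'c'
  8: (15,1) 1 'c'
  9: (1,18) 0 ''
  10: (18,17) 1 'd'
  11: (17,2) 1 'd'
  12: (2,14) 0 ''
  13: (14,4) 1 'e'
  14: (4,5) 1 'e'
  15: (5,6) 0 ''
  16: (6,3) 1 'f'
  17: (3,10) 1 'f'
  18: (10,11) 0 ''

n(n+1)/2 = 19·20/2 = 190
Σ LCP = 0 + 1 + 1 + 0 + 1 + 1 + 0 + 1 + 1 + 0 + 1 + 1 + 0 + 1 + 1 + 0 + 1 + 1 + 0 = 12
distinct = 190 − 12 = 178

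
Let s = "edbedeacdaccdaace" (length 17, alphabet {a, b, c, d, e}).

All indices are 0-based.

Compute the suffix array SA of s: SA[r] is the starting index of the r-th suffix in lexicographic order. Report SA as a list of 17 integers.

sorted suffixes:
  #0 SA[0]=13  'aace'
  #1 SA[1]=9  'accdaace'
  #2 SA[2]=6  'acdaccdaace'
  #3 SA[3]=14  'ace'
  #4 SA[4]=2  'bedeacdaccdaace'
  #5 SA[5]=10  'ccdaace'
  #6 SA[6]=11  'cdaace'
  #7 SA[7]=7  'cdaccdaace'
  #8 SA[8]=15  'ce'
  #9 SA[9]=12  'daace'
  #10 SA[10]=8  'daccdaace'
  #11 SA[11]=1  'dbedeacdaccdaace'
  #12 SA[12]=4  'deacdaccdaace'
  #13 SA[13]=16  'e'
  #14 SA[14]=5  'eacdaccdaace'
  #15 SA[15]=0  'edbedeacdaccdaace'
  #16 SA[16]=3  'edeacdaccdaace'

[13, 9, 6, 14, 2, 10, 11, 7, 15, 12, 8, 1, 4, 16, 5, 0, 3]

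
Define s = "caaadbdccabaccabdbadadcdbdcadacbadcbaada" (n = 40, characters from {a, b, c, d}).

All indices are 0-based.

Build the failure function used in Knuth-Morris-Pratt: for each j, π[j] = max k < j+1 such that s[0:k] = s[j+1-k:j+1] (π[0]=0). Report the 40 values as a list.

[0, 0, 0, 0, 0, 0, 0, 1, 1, 2, 0, 0, 1, 1, 2, 0, 0, 0, 0, 0, 0, 0, 1, 0, 0, 0, 1, 2, 0, 0, 1, 0, 0, 0, 1, 0, 0, 0, 0, 0]

π[0] = 0
j=1 s[j]='a': π[1]=0 (border '')
j=2 s[j]='a': π[2]=0 (border '')
j=3 s[j]='a': π[3]=0 (border '')
j=4 s[j]='d': π[4]=0 (border '')
j=5 s[j]='b': π[5]=0 (border '')
j=6 s[j]='d': π[6]=0 (border '')
j=7 s[j]='c': π[7]=1 (border 'c')
j=8 s[j]='c': k: 1→0; π[8]=1 (border 'c')
j=9 s[j]='a': π[9]=2 (border 'ca')
j=10 s[j]='b': k: 2→0; π[10]=0 (border '')
j=11 s[j]='a': π[11]=0 (border '')
j=12 s[j]='c': π[12]=1 (border 'c')
j=13 s[j]='c': k: 1→0; π[13]=1 (border 'c')
j=14 s[j]='a': π[14]=2 (border 'ca')
j=15 s[j]='b': k: 2→0; π[15]=0 (border '')
j=16 s[j]='d': π[16]=0 (border '')
j=17 s[j]='b': π[17]=0 (border '')
j=18 s[j]='a': π[18]=0 (border '')
j=19 s[j]='d': π[19]=0 (border '')
j=20 s[j]='a': π[20]=0 (border '')
j=21 s[j]='d': π[21]=0 (border '')
j=22 s[j]='c': π[22]=1 (border 'c')
j=23 s[j]='d': k: 1→0; π[23]=0 (border '')
j=24 s[j]='b': π[24]=0 (border '')
j=25 s[j]='d': π[25]=0 (border '')
j=26 s[j]='c': π[26]=1 (border 'c')
j=27 s[j]='a': π[27]=2 (border 'ca')
j=28 s[j]='d': k: 2→0; π[28]=0 (border '')
j=29 s[j]='a': π[29]=0 (border '')
j=30 s[j]='c': π[30]=1 (border 'c')
j=31 s[j]='b': k: 1→0; π[31]=0 (border '')
j=32 s[j]='a': π[32]=0 (border '')
j=33 s[j]='d': π[33]=0 (border '')
j=34 s[j]='c': π[34]=1 (border 'c')
j=35 s[j]='b': k: 1→0; π[35]=0 (border '')
j=36 s[j]='a': π[36]=0 (border '')
j=37 s[j]='a': π[37]=0 (border '')
j=38 s[j]='d': π[38]=0 (border '')
j=39 s[j]='a': π[39]=0 (border '')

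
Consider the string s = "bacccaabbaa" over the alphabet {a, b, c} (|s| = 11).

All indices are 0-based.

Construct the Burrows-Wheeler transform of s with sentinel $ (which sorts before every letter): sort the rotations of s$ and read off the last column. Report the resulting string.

rank  rotation      last
    0  $bacccaabbaa  a
    1  a$bacccaabba  a
    2  aa$bacccaabb  b
    3  aabbaa$baccc  c
    4  abbaa$baccca  a
    5  acccaabbaa$b  b
    6  baa$bacccaab  b
    7  bacccaabbaa$  $
    8  bbaa$bacccaa  a
    9  caabbaa$bacc  c
   10  ccaabbaa$bac  c
   11  cccaabbaa$ba  a

aabcabb$acca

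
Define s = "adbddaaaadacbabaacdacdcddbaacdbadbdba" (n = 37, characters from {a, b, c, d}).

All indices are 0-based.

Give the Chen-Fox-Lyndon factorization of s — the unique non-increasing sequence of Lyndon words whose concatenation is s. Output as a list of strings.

["adbdd", "aaaadacbabaacdacdcddbaacdbadbdb", "a"]

emit factor 1: 'adbdd' (i=0, period=5)
emit factor 2: 'aaaadacbabaacdacdcddbaacdbadbdb' (i=5, period=31)
emit factor 3: 'a' (i=36, period=1)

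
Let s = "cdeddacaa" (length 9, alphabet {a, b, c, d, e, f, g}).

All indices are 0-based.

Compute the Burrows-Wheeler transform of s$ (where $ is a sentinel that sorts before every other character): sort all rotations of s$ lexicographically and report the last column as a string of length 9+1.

rank  rotation    last
    0  $cdeddacaa  a
    1  a$cdeddaca  a
    2  aa$cdeddac  c
    3  acaa$cdedd  d
    4  caa$cdedda  a
    5  cdeddacaa$  $
    6  dacaa$cded  d
    7  ddacaa$cde  e
    8  deddacaa$c  c
    9  eddacaa$cd  d

aacda$decd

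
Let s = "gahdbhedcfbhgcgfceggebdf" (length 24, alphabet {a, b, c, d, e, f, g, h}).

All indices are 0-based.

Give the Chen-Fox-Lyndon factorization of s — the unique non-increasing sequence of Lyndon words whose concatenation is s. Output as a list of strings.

["g", "ahdbhedcfbhgcgfceggebdf"]

emit factor 1: 'g' (i=0, period=1)
emit factor 2: 'ahdbhedcfbhgcgfceggebdf' (i=1, period=23)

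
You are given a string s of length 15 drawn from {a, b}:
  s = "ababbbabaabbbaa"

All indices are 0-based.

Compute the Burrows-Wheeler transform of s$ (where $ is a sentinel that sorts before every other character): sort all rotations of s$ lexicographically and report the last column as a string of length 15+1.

rank  rotation          last
    0  $ababbbabaabbbaa  a
    1  a$ababbbabaabbba  a
    2  aa$ababbbabaabbb  b
    3  aabbbaa$ababbbab  b
    4  abaabbbaa$ababbb  b
    5  ababbbabaabbbaa$  $
    6  abbbaa$ababbbaba  a
    7  abbbabaabbbaa$ab  b
    8  baa$ababbbabaabb  b
    9  baabbbaa$ababbba  a
   10  babaabbbaa$ababb  b
   11  babbbabaabbbaa$a  a
   12  bbaa$ababbbabaab  b
   13  bbabaabbbaa$abab  b
   14  bbbaa$ababbbabaa  a
   15  bbbabaabbbaa$aba  a

aabbb$abbababbaa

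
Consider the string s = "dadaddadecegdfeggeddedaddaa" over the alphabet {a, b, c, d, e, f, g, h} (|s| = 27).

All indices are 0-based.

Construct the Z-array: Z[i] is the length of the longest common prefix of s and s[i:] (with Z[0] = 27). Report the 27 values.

Z[0]=27
i=1: outside box; Z[1]=0
i=2: outside box; Z[2]=3 scan→box=[2,5)
i=3: min(r-i=2, Z[1]=0)=0; Z[3]=0
i=4: min(r-i=1, Z[2]=3)=1; Z[4]=1
i=5: outside box; Z[5]=3 scan→box=[5,8)
i=6: min(r-i=2, Z[1]=0)=0; Z[6]=0
i=7: min(r-i=1, Z[2]=3)=1; Z[7]=1
i=8: outside box; Z[8]=0
i=9: outside box; Z[9]=0
i=10: outside box; Z[10]=0
i=11: outside box; Z[11]=0
i=12: outside box; Z[12]=1 scan→box=[12,13)
i=13: outside box; Z[13]=0
i=14: outside box; Z[14]=0
i=15: outside box; Z[15]=0
i=16: outside box; Z[16]=0
i=17: outside box; Z[17]=0
i=18: outside box; Z[18]=1 scan→box=[18,19)
i=19: outside box; Z[19]=1 scan→box=[19,20)
i=20: outside box; Z[20]=0
i=21: outside box; Z[21]=3 scan→box=[21,24)
i=22: min(r-i=2, Z[1]=0)=0; Z[22]=0
i=23: min(r-i=1, Z[2]=3)=1; Z[23]=1
i=24: outside box; Z[24]=2 scan→box=[24,26)
i=25: min(r-i=1, Z[1]=0)=0; Z[25]=0
i=26: outside box; Z[26]=0

[27, 0, 3, 0, 1, 3, 0, 1, 0, 0, 0, 0, 1, 0, 0, 0, 0, 0, 1, 1, 0, 3, 0, 1, 2, 0, 0]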